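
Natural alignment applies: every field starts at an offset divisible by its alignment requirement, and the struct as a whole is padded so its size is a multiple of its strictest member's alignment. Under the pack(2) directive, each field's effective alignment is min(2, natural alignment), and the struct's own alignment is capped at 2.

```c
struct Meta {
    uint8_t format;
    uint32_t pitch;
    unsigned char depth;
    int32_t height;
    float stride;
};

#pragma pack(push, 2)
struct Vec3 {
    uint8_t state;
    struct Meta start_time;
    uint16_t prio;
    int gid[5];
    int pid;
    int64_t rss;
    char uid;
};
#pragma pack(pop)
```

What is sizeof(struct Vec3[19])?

1102

Meta: @0: format [1B, align 1] → 1; +3 pad (align 4); @4: pitch [4B, align 4] → 8; @8: depth [1B, align 1] → 9; +3 pad (align 4); @12: height [4B, align 4] → 16; @16: stride [4B, align 4] → 20; size 20, align 4
@0: state [1B, align 1] → 1
+1 pad (align 2)
@2: start_time [20B, align 2] → 22
@22: prio [2B, align 2] → 24
@24: gid [20B, align 2] → 44
@44: pid [4B, align 2] → 48
@48: rss [8B, align 2] → 56
@56: uid [1B, align 1] → 57
+1 tail pad (align 2)
size 58, align 2
array of 19: 19 × 58 = 1102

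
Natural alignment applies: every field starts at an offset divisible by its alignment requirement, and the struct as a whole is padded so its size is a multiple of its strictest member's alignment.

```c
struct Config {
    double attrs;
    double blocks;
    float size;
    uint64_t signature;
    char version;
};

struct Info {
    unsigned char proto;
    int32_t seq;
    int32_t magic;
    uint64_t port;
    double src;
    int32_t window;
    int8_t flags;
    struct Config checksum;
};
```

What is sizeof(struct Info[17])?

1360

Config: 0..8  attrs  (8B, 8-aligned); 8..16  blocks  (8B, 8-aligned); 16..20  size  (4B, 4-aligned); 20..24  -- padding (4B); 24..32  signature  (8B, 8-aligned); 32..33  version  (1B, 1-aligned); 33..40  -- tail padding (7B); sizeof = 40, alignof = 8
0..1  proto  (1B, 1-aligned)
1..4  -- padding (3B)
4..8  seq  (4B, 4-aligned)
8..12  magic  (4B, 4-aligned)
12..16  -- padding (4B)
16..24  port  (8B, 8-aligned)
24..32  src  (8B, 8-aligned)
32..36  window  (4B, 4-aligned)
36..37  flags  (1B, 1-aligned)
37..40  -- padding (3B)
40..80  checksum  (40B, 8-aligned)
sizeof = 80, alignof = 8
array of 17: 17 × 80 = 1360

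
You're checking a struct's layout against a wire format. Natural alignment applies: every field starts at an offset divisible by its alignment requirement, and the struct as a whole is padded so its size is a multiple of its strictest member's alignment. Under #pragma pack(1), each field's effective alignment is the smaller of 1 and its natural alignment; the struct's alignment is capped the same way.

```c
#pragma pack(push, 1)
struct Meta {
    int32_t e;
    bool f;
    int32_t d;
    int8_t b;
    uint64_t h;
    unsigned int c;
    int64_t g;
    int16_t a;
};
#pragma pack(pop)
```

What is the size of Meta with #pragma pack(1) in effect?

0..4  e  (4B, 1-aligned)
4..5  f  (1B, 1-aligned)
5..9  d  (4B, 1-aligned)
9..10  b  (1B, 1-aligned)
10..18  h  (8B, 1-aligned)
18..22  c  (4B, 1-aligned)
22..30  g  (8B, 1-aligned)
30..32  a  (2B, 1-aligned)
sizeof = 32, alignof = 1

32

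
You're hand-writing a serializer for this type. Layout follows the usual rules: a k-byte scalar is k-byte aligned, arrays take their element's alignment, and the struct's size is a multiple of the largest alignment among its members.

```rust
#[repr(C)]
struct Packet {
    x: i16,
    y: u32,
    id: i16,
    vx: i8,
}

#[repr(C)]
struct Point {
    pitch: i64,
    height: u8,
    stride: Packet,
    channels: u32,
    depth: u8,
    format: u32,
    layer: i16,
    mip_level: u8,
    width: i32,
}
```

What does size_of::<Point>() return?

48

Packet: x at 0 (size 2, align 2) → ends 2; pad 2 to align 4 for y; y at 4 (size 4, align 4) → ends 8; id at 8 (size 2, align 2) → ends 10; vx at 10 (size 1, align 1) → ends 11; tail pad 1 to reach multiple of 4; total 12 bytes, alignment 4
pitch at 0 (size 8, align 8) → ends 8
height at 8 (size 1, align 1) → ends 9
pad 3 to align 4 for stride
stride at 12 (size 12, align 4) → ends 24
channels at 24 (size 4, align 4) → ends 28
depth at 28 (size 1, align 1) → ends 29
pad 3 to align 4 for format
format at 32 (size 4, align 4) → ends 36
layer at 36 (size 2, align 2) → ends 38
mip_level at 38 (size 1, align 1) → ends 39
pad 1 to align 4 for width
width at 40 (size 4, align 4) → ends 44
tail pad 4 to reach multiple of 8
total 48 bytes, alignment 8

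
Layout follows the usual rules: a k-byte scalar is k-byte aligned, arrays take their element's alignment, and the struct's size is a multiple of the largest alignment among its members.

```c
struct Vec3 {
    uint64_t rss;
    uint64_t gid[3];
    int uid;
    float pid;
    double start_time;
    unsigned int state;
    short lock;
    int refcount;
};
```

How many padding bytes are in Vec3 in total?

6

0..8  rss  (8B, 8-aligned)
8..32  gid  (24B, 8-aligned)
32..36  uid  (4B, 4-aligned)
36..40  pid  (4B, 4-aligned)
40..48  start_time  (8B, 8-aligned)
48..52  state  (4B, 4-aligned)
52..54  lock  (2B, 2-aligned)
54..56  -- padding (2B)
56..60  refcount  (4B, 4-aligned)
60..64  -- tail padding (4B)
sizeof = 64, alignof = 8
data bytes 58, size 64 → padding 6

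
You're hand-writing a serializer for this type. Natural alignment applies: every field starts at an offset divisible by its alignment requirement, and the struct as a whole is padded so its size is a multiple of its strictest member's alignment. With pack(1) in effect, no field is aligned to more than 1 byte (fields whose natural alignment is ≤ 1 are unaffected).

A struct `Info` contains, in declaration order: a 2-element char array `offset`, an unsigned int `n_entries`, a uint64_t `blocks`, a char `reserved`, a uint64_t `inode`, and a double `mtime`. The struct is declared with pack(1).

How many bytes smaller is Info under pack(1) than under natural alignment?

natural layout:
  0..2  offset  (2B, 1-aligned)
  2..4  -- padding (2B)
  4..8  n_entries  (4B, 4-aligned)
  8..16  blocks  (8B, 8-aligned)
  16..17  reserved  (1B, 1-aligned)
  17..24  -- padding (7B)
  24..32  inode  (8B, 8-aligned)
  32..40  mtime  (8B, 8-aligned)
  sizeof = 40, alignof = 8
packed(1) layout:
  0..2  offset  (2B, 1-aligned)
  2..6  n_entries  (4B, 1-aligned)
  6..14  blocks  (8B, 1-aligned)
  14..15  reserved  (1B, 1-aligned)
  15..23  inode  (8B, 1-aligned)
  23..31  mtime  (8B, 1-aligned)
  sizeof = 31, alignof = 1
40 − 31 = 9

9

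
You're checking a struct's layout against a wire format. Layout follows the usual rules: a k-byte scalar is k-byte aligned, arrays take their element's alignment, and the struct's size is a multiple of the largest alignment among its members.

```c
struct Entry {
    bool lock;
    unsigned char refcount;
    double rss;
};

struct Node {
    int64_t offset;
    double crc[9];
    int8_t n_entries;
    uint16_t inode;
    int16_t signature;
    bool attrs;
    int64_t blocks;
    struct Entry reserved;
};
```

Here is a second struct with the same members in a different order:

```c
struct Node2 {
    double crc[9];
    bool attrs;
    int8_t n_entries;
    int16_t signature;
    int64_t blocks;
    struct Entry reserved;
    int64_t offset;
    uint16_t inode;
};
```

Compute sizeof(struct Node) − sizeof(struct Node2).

-8

Entry: 0..1  lock  (1B, 1-aligned); 1..2  refcount  (1B, 1-aligned); 2..8  -- padding (6B); 8..16  rss  (8B, 8-aligned); sizeof = 16, alignof = 8
0..8  offset  (8B, 8-aligned)
8..80  crc  (72B, 8-aligned)
80..81  n_entries  (1B, 1-aligned)
81..82  -- padding (1B)
82..84  inode  (2B, 2-aligned)
84..86  signature  (2B, 2-aligned)
86..87  attrs  (1B, 1-aligned)
87..88  -- padding (1B)
88..96  blocks  (8B, 8-aligned)
96..112  reserved  (16B, 8-aligned)
sizeof = 112, alignof = 8
— Node2 —
0..72  crc  (72B, 8-aligned)
72..73  attrs  (1B, 1-aligned)
73..74  n_entries  (1B, 1-aligned)
74..76  signature  (2B, 2-aligned)
76..80  -- padding (4B)
80..88  blocks  (8B, 8-aligned)
88..104  reserved  (16B, 8-aligned)
104..112  offset  (8B, 8-aligned)
112..114  inode  (2B, 2-aligned)
114..120  -- tail padding (6B)
sizeof = 120, alignof = 8
112 − 120 = -8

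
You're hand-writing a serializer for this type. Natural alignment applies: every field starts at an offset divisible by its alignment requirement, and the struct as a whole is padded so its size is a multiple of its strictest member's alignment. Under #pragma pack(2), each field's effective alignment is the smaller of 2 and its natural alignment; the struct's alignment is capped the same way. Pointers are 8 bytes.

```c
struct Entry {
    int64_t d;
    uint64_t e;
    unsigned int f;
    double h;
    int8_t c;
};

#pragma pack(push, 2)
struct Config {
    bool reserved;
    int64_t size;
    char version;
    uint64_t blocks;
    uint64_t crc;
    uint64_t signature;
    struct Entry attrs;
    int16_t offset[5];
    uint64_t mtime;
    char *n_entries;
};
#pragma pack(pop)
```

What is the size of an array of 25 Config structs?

2550

Entry: @0: d [8B, align 8] → 8; @8: e [8B, align 8] → 16; @16: f [4B, align 4] → 20; +4 pad (align 8); @24: h [8B, align 8] → 32; @32: c [1B, align 1] → 33; +7 tail pad (align 8); size 40, align 8
@0: reserved [1B, align 1] → 1
+1 pad (align 2)
@2: size [8B, align 2] → 10
@10: version [1B, align 1] → 11
+1 pad (align 2)
@12: blocks [8B, align 2] → 20
@20: crc [8B, align 2] → 28
@28: signature [8B, align 2] → 36
@36: attrs [40B, align 2] → 76
@76: offset [10B, align 2] → 86
@86: mtime [8B, align 2] → 94
@94: n_entries [8B, align 2] → 102
size 102, align 2
array of 25: 25 × 102 = 2550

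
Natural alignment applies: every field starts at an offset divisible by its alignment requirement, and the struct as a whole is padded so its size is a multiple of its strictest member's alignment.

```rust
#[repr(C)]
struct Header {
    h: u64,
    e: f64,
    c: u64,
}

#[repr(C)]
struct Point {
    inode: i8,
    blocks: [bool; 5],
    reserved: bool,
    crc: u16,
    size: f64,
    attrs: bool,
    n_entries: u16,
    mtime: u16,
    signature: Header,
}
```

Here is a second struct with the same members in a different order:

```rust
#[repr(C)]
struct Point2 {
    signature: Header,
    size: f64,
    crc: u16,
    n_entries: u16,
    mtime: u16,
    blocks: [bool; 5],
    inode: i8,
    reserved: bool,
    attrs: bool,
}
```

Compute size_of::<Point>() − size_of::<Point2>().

8

Header: 0..8  h  (8B, 8-aligned); 8..16  e  (8B, 8-aligned); 16..24  c  (8B, 8-aligned); sizeof = 24, alignof = 8
0..1  inode  (1B, 1-aligned)
1..6  blocks  (5B, 1-aligned)
6..7  reserved  (1B, 1-aligned)
7..8  -- padding (1B)
8..10  crc  (2B, 2-aligned)
10..16  -- padding (6B)
16..24  size  (8B, 8-aligned)
24..25  attrs  (1B, 1-aligned)
25..26  -- padding (1B)
26..28  n_entries  (2B, 2-aligned)
28..30  mtime  (2B, 2-aligned)
30..32  -- padding (2B)
32..56  signature  (24B, 8-aligned)
sizeof = 56, alignof = 8
— Point2 —
0..24  signature  (24B, 8-aligned)
24..32  size  (8B, 8-aligned)
32..34  crc  (2B, 2-aligned)
34..36  n_entries  (2B, 2-aligned)
36..38  mtime  (2B, 2-aligned)
38..43  blocks  (5B, 1-aligned)
43..44  inode  (1B, 1-aligned)
44..45  reserved  (1B, 1-aligned)
45..46  attrs  (1B, 1-aligned)
46..48  -- tail padding (2B)
sizeof = 48, alignof = 8
56 − 48 = 8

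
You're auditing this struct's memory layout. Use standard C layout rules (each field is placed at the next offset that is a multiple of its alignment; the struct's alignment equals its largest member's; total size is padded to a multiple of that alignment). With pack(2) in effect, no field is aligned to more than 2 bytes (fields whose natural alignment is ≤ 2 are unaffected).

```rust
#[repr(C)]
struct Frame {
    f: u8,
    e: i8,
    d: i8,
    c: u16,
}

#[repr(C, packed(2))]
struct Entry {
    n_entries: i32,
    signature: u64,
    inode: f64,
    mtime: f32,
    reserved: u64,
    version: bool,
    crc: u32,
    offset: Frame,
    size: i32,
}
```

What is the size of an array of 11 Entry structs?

528

Frame: f at 0 (size 1, align 1) → ends 1; e at 1 (size 1, align 1) → ends 2; d at 2 (size 1, align 1) → ends 3; pad 1 to align 2 for c; c at 4 (size 2, align 2) → ends 6; total 6 bytes, alignment 2
n_entries at 0 (size 4, align 2) → ends 4
signature at 4 (size 8, align 2) → ends 12
inode at 12 (size 8, align 2) → ends 20
mtime at 20 (size 4, align 2) → ends 24
reserved at 24 (size 8, align 2) → ends 32
version at 32 (size 1, align 1) → ends 33
pad 1 to align 2 for crc
crc at 34 (size 4, align 2) → ends 38
offset at 38 (size 6, align 2) → ends 44
size at 44 (size 4, align 2) → ends 48
total 48 bytes, alignment 2
array of 11: 11 × 48 = 528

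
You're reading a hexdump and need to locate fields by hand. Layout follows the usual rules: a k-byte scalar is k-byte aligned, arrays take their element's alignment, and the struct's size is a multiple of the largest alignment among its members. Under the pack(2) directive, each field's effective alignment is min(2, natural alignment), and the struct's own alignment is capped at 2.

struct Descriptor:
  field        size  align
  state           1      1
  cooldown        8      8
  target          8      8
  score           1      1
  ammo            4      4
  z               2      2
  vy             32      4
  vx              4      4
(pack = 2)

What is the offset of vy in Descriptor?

0..1  state  (1B, 1-aligned)
1..2  -- padding (1B)
2..10  cooldown  (8B, 2-aligned)
10..18  target  (8B, 2-aligned)
18..19  score  (1B, 1-aligned)
19..20  -- padding (1B)
20..24  ammo  (4B, 2-aligned)
24..26  z  (2B, 2-aligned)
26..58  vy  (32B, 2-aligned)

26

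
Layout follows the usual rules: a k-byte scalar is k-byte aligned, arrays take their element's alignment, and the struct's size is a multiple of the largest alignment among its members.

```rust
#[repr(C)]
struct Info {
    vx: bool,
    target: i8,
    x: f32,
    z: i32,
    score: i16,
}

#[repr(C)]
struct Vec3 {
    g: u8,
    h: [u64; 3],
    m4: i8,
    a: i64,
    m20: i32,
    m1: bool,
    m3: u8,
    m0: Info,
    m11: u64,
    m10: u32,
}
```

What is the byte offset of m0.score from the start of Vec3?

68

Info: vx at 0 (size 1, align 1) → ends 1; target at 1 (size 1, align 1) → ends 2; pad 2 to align 4 for x; x at 4 (size 4, align 4) → ends 8; z at 8 (size 4, align 4) → ends 12; score at 12 (size 2, align 2) → ends 14; tail pad 2 to reach multiple of 4; total 16 bytes, alignment 4
g at 0 (size 1, align 1) → ends 1
pad 7 to align 8 for h
h at 8 (size 24, align 8) → ends 32
m4 at 32 (size 1, align 1) → ends 33
pad 7 to align 8 for a
a at 40 (size 8, align 8) → ends 48
m20 at 48 (size 4, align 4) → ends 52
m1 at 52 (size 1, align 1) → ends 53
m3 at 53 (size 1, align 1) → ends 54
pad 2 to align 4 for m0
m0 at 56 (size 16, align 4) → ends 72
within Info: score at 12
56 + 12 = 68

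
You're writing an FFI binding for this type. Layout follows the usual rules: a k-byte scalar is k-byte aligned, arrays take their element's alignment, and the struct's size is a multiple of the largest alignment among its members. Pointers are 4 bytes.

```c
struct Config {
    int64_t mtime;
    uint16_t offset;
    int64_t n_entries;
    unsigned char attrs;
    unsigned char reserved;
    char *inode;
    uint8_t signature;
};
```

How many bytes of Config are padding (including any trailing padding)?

15

mtime at 0 (size 8, align 8) → ends 8
offset at 8 (size 2, align 2) → ends 10
pad 6 to align 8 for n_entries
n_entries at 16 (size 8, align 8) → ends 24
attrs at 24 (size 1, align 1) → ends 25
reserved at 25 (size 1, align 1) → ends 26
pad 2 to align 4 for inode
inode at 28 (size 4, align 4) → ends 32
signature at 32 (size 1, align 1) → ends 33
tail pad 7 to reach multiple of 8
total 40 bytes, alignment 8
data bytes 25, size 40 → padding 15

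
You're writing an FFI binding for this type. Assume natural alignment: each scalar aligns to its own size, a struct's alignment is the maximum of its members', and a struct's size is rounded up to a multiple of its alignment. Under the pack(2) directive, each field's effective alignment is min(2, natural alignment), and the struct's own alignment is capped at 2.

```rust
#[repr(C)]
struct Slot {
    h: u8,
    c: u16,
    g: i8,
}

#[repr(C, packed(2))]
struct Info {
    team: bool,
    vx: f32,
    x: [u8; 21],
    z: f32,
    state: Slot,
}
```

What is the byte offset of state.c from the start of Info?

Slot: @0: h [1B, align 1] → 1; +1 pad (align 2); @2: c [2B, align 2] → 4; @4: g [1B, align 1] → 5; +1 tail pad (align 2); size 6, align 2
@0: team [1B, align 1] → 1
+1 pad (align 2)
@2: vx [4B, align 2] → 6
@6: x [21B, align 1] → 27
+1 pad (align 2)
@28: z [4B, align 2] → 32
@32: state [6B, align 2] → 38
within Slot: c at 2
32 + 2 = 34

34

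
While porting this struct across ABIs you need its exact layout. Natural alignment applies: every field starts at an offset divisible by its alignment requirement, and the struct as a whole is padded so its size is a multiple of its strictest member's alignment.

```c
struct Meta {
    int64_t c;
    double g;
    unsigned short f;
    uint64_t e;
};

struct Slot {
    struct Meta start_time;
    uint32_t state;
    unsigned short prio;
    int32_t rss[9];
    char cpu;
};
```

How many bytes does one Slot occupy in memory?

80 bytes

Meta: 0..8  c  (8B, 8-aligned); 8..16  g  (8B, 8-aligned); 16..18  f  (2B, 2-aligned); 18..24  -- padding (6B); 24..32  e  (8B, 8-aligned); sizeof = 32, alignof = 8
0..32  start_time  (32B, 8-aligned)
32..36  state  (4B, 4-aligned)
36..38  prio  (2B, 2-aligned)
38..40  -- padding (2B)
40..76  rss  (36B, 4-aligned)
76..77  cpu  (1B, 1-aligned)
77..80  -- tail padding (3B)
sizeof = 80, alignof = 8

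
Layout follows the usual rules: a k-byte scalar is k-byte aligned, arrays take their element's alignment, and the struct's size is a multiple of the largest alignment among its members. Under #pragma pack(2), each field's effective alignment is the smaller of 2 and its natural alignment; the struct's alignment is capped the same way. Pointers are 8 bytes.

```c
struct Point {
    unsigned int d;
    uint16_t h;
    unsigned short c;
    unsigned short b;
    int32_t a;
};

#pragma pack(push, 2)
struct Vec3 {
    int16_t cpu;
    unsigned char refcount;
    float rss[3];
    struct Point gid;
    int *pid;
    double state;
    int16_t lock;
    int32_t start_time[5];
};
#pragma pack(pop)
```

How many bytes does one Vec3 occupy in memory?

Point: d at 0 (size 4, align 4) → ends 4; h at 4 (size 2, align 2) → ends 6; c at 6 (size 2, align 2) → ends 8; b at 8 (size 2, align 2) → ends 10; pad 2 to align 4 for a; a at 12 (size 4, align 4) → ends 16; total 16 bytes, alignment 4
cpu at 0 (size 2, align 2) → ends 2
refcount at 2 (size 1, align 1) → ends 3
pad 1 to align 2 for rss
rss at 4 (size 12, align 2) → ends 16
gid at 16 (size 16, align 2) → ends 32
pid at 32 (size 8, align 2) → ends 40
state at 40 (size 8, align 2) → ends 48
lock at 48 (size 2, align 2) → ends 50
start_time at 50 (size 20, align 2) → ends 70
total 70 bytes, alignment 2

70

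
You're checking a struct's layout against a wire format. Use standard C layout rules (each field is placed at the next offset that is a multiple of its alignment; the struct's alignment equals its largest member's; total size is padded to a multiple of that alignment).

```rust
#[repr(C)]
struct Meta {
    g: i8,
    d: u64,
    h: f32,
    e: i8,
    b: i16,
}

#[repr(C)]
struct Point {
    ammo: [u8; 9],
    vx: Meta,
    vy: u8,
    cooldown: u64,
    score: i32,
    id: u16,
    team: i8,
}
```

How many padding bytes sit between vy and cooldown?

7

Meta: @0: g [1B, align 1] → 1; +7 pad (align 8); @8: d [8B, align 8] → 16; @16: h [4B, align 4] → 20; @20: e [1B, align 1] → 21; +1 pad (align 2); @22: b [2B, align 2] → 24; size 24, align 8
@0: ammo [9B, align 1] → 9
+7 pad (align 8)
@16: vx [24B, align 8] → 40
@40: vy [1B, align 1] → 41
+7 pad (align 8)
@48: cooldown [8B, align 8] → 56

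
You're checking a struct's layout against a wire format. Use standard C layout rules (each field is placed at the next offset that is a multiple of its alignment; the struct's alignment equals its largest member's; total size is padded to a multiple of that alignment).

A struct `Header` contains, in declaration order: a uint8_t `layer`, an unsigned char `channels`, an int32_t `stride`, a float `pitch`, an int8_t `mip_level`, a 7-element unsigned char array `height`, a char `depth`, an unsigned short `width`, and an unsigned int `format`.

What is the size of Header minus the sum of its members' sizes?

3

@0: layer [1B, align 1] → 1
@1: channels [1B, align 1] → 2
+2 pad (align 4)
@4: stride [4B, align 4] → 8
@8: pitch [4B, align 4] → 12
@12: mip_level [1B, align 1] → 13
@13: height [7B, align 1] → 20
@20: depth [1B, align 1] → 21
+1 pad (align 2)
@22: width [2B, align 2] → 24
@24: format [4B, align 4] → 28
size 28, align 4
data bytes 25, size 28 → padding 3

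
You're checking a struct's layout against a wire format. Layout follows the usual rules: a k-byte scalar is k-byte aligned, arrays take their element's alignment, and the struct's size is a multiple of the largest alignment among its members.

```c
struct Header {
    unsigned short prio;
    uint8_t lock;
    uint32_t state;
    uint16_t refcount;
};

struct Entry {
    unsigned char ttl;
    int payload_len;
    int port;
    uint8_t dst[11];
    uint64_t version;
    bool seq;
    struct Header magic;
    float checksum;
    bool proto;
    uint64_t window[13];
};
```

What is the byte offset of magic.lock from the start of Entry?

38

Header: @0: prio [2B, align 2] → 2; @2: lock [1B, align 1] → 3; +1 pad (align 4); @4: state [4B, align 4] → 8; @8: refcount [2B, align 2] → 10; +2 tail pad (align 4); size 12, align 4
@0: ttl [1B, align 1] → 1
+3 pad (align 4)
@4: payload_len [4B, align 4] → 8
@8: port [4B, align 4] → 12
@12: dst [11B, align 1] → 23
+1 pad (align 8)
@24: version [8B, align 8] → 32
@32: seq [1B, align 1] → 33
+3 pad (align 4)
@36: magic [12B, align 4] → 48
within Header: lock at 2
36 + 2 = 38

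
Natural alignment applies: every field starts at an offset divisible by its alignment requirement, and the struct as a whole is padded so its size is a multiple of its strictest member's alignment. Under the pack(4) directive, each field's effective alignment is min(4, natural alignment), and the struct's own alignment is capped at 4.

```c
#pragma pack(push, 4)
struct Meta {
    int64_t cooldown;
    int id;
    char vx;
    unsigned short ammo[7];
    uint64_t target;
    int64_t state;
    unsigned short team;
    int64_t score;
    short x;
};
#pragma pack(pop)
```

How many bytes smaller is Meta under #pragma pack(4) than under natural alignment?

12

natural layout:
  @0: cooldown [8B, align 8] → 8
  @8: id [4B, align 4] → 12
  @12: vx [1B, align 1] → 13
  +1 pad (align 2)
  @14: ammo [14B, align 2] → 28
  +4 pad (align 8)
  @32: target [8B, align 8] → 40
  @40: state [8B, align 8] → 48
  @48: team [2B, align 2] → 50
  +6 pad (align 8)
  @56: score [8B, align 8] → 64
  @64: x [2B, align 2] → 66
  +6 tail pad (align 8)
  size 72, align 8
packed(4) layout:
  @0: cooldown [8B, align 4] → 8
  @8: id [4B, align 4] → 12
  @12: vx [1B, align 1] → 13
  +1 pad (align 2)
  @14: ammo [14B, align 2] → 28
  @28: target [8B, align 4] → 36
  @36: state [8B, align 4] → 44
  @44: team [2B, align 2] → 46
  +2 pad (align 4)
  @48: score [8B, align 4] → 56
  @56: x [2B, align 2] → 58
  +2 tail pad (align 4)
  size 60, align 4
72 − 60 = 12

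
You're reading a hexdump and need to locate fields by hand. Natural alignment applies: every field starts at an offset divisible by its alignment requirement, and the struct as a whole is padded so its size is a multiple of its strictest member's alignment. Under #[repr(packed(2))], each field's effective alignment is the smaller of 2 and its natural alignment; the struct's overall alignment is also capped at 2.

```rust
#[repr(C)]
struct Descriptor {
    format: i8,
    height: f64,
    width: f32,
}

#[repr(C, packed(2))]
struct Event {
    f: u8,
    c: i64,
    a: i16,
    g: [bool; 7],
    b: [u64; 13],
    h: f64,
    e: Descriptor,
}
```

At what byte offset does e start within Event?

132

Descriptor: 0..1  format  (1B, 1-aligned); 1..8  -- padding (7B); 8..16  height  (8B, 8-aligned); 16..20  width  (4B, 4-aligned); 20..24  -- tail padding (4B); sizeof = 24, alignof = 8
0..1  f  (1B, 1-aligned)
1..2  -- padding (1B)
2..10  c  (8B, 2-aligned)
10..12  a  (2B, 2-aligned)
12..19  g  (7B, 1-aligned)
19..20  -- padding (1B)
20..124  b  (104B, 2-aligned)
124..132  h  (8B, 2-aligned)
132..156  e  (24B, 2-aligned)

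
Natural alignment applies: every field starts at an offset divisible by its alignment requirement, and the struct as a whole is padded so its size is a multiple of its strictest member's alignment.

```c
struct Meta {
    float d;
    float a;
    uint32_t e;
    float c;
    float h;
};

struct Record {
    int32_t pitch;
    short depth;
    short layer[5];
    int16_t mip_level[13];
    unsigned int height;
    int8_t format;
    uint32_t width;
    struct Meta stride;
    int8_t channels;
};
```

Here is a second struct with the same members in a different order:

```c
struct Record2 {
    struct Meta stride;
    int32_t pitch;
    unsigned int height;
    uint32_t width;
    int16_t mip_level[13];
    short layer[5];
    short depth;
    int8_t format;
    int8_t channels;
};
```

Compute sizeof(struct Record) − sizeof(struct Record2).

8

Meta: @0: d [4B, align 4] → 4; @4: a [4B, align 4] → 8; @8: e [4B, align 4] → 12; @12: c [4B, align 4] → 16; @16: h [4B, align 4] → 20; size 20, align 4
@0: pitch [4B, align 4] → 4
@4: depth [2B, align 2] → 6
@6: layer [10B, align 2] → 16
@16: mip_level [26B, align 2] → 42
+2 pad (align 4)
@44: height [4B, align 4] → 48
@48: format [1B, align 1] → 49
+3 pad (align 4)
@52: width [4B, align 4] → 56
@56: stride [20B, align 4] → 76
@76: channels [1B, align 1] → 77
+3 tail pad (align 4)
size 80, align 4
— Record2 —
@0: stride [20B, align 4] → 20
@20: pitch [4B, align 4] → 24
@24: height [4B, align 4] → 28
@28: width [4B, align 4] → 32
@32: mip_level [26B, align 2] → 58
@58: layer [10B, align 2] → 68
@68: depth [2B, align 2] → 70
@70: format [1B, align 1] → 71
@71: channels [1B, align 1] → 72
size 72, align 4
80 − 72 = 8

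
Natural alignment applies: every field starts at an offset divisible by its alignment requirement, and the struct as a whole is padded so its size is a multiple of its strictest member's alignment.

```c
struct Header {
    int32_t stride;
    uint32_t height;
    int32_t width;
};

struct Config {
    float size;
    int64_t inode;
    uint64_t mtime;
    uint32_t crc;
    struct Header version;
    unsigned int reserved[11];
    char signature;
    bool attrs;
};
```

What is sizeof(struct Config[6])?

528

Header: stride at 0 (size 4, align 4) → ends 4; height at 4 (size 4, align 4) → ends 8; width at 8 (size 4, align 4) → ends 12; total 12 bytes, alignment 4
size at 0 (size 4, align 4) → ends 4
pad 4 to align 8 for inode
inode at 8 (size 8, align 8) → ends 16
mtime at 16 (size 8, align 8) → ends 24
crc at 24 (size 4, align 4) → ends 28
version at 28 (size 12, align 4) → ends 40
reserved at 40 (size 44, align 4) → ends 84
signature at 84 (size 1, align 1) → ends 85
attrs at 85 (size 1, align 1) → ends 86
tail pad 2 to reach multiple of 8
total 88 bytes, alignment 8
array of 6: 6 × 88 = 528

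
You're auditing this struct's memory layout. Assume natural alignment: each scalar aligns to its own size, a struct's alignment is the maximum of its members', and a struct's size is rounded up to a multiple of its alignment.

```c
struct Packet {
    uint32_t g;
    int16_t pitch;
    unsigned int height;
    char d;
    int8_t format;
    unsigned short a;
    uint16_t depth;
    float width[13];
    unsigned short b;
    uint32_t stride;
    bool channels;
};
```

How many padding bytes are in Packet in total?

9

@0: g [4B, align 4] → 4
@4: pitch [2B, align 2] → 6
+2 pad (align 4)
@8: height [4B, align 4] → 12
@12: d [1B, align 1] → 13
@13: format [1B, align 1] → 14
@14: a [2B, align 2] → 16
@16: depth [2B, align 2] → 18
+2 pad (align 4)
@20: width [52B, align 4] → 72
@72: b [2B, align 2] → 74
+2 pad (align 4)
@76: stride [4B, align 4] → 80
@80: channels [1B, align 1] → 81
+3 tail pad (align 4)
size 84, align 4
data bytes 75, size 84 → padding 9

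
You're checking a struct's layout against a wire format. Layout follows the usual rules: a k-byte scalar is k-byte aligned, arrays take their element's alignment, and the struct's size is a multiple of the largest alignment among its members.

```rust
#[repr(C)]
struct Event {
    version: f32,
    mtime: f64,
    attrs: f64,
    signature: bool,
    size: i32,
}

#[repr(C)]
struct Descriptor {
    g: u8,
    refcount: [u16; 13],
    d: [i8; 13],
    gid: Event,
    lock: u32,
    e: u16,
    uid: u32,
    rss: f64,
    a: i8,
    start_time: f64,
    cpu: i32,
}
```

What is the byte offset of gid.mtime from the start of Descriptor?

Event: @0: version [4B, align 4] → 4; +4 pad (align 8); @8: mtime [8B, align 8] → 16; @16: attrs [8B, align 8] → 24; @24: signature [1B, align 1] → 25; +3 pad (align 4); @28: size [4B, align 4] → 32; size 32, align 8
@0: g [1B, align 1] → 1
+1 pad (align 2)
@2: refcount [26B, align 2] → 28
@28: d [13B, align 1] → 41
+7 pad (align 8)
@48: gid [32B, align 8] → 80
within Event: mtime at 8
48 + 8 = 56

56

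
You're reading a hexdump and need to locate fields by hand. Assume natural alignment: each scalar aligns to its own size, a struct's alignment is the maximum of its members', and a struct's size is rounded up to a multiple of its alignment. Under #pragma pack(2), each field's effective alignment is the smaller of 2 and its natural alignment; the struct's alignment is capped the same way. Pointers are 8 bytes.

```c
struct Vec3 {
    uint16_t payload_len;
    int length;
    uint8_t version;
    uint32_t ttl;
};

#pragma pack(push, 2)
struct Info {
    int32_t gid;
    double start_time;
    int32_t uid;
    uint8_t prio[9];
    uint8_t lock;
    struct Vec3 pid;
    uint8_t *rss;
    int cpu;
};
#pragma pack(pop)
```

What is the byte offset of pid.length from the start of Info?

Vec3: payload_len at 0 (size 2, align 2) → ends 2; pad 2 to align 4 for length; length at 4 (size 4, align 4) → ends 8; version at 8 (size 1, align 1) → ends 9; pad 3 to align 4 for ttl; ttl at 12 (size 4, align 4) → ends 16; total 16 bytes, alignment 4
gid at 0 (size 4, align 2) → ends 4
start_time at 4 (size 8, align 2) → ends 12
uid at 12 (size 4, align 2) → ends 16
prio at 16 (size 9, align 1) → ends 25
lock at 25 (size 1, align 1) → ends 26
pid at 26 (size 16, align 2) → ends 42
within Vec3: length at 4
26 + 4 = 30

30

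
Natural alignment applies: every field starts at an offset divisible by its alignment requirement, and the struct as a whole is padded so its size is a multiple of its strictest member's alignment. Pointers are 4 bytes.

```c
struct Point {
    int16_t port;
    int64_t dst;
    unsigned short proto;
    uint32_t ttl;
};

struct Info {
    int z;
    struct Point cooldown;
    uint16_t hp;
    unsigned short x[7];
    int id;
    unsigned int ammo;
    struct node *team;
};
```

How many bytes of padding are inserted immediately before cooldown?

Point: @0: port [2B, align 2] → 2; +6 pad (align 8); @8: dst [8B, align 8] → 16; @16: proto [2B, align 2] → 18; +2 pad (align 4); @20: ttl [4B, align 4] → 24; size 24, align 8
@0: z [4B, align 4] → 4
+4 pad (align 8)
@8: cooldown [24B, align 8] → 32

4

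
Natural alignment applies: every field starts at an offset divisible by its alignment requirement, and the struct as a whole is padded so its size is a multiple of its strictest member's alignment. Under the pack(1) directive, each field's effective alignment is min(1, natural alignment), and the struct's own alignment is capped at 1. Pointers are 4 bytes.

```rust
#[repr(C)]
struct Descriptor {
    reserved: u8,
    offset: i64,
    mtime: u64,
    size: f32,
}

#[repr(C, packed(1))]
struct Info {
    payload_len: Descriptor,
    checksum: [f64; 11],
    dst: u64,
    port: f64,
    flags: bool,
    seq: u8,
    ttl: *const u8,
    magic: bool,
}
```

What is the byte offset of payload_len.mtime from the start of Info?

Descriptor: @0: reserved [1B, align 1] → 1; +7 pad (align 8); @8: offset [8B, align 8] → 16; @16: mtime [8B, align 8] → 24; @24: size [4B, align 4] → 28; +4 tail pad (align 8); size 32, align 8
@0: payload_len [32B, align 1] → 32
within Descriptor: mtime at 16
0 + 16 = 16

16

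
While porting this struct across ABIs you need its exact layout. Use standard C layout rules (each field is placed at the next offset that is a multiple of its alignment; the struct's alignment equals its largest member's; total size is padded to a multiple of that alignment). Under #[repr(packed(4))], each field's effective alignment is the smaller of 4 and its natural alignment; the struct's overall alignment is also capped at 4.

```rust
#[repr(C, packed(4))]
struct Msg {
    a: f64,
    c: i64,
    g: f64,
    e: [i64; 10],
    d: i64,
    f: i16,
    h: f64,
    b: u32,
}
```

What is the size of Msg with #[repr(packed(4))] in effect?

a at 0 (size 8, align 4) → ends 8
c at 8 (size 8, align 4) → ends 16
g at 16 (size 8, align 4) → ends 24
e at 24 (size 80, align 4) → ends 104
d at 104 (size 8, align 4) → ends 112
f at 112 (size 2, align 2) → ends 114
pad 2 to align 4 for h
h at 116 (size 8, align 4) → ends 124
b at 124 (size 4, align 4) → ends 128
total 128 bytes, alignment 4

128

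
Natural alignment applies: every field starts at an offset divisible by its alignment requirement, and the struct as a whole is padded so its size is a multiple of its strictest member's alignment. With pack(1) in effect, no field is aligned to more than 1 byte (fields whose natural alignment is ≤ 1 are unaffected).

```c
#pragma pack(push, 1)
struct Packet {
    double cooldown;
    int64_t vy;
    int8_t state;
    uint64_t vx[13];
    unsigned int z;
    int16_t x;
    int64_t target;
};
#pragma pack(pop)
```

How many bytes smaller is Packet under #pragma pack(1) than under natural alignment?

9

natural layout:
  0..8  cooldown  (8B, 8-aligned)
  8..16  vy  (8B, 8-aligned)
  16..17  state  (1B, 1-aligned)
  17..24  -- padding (7B)
  24..128  vx  (104B, 8-aligned)
  128..132  z  (4B, 4-aligned)
  132..134  x  (2B, 2-aligned)
  134..136  -- padding (2B)
  136..144  target  (8B, 8-aligned)
  sizeof = 144, alignof = 8
packed(1) layout:
  0..8  cooldown  (8B, 1-aligned)
  8..16  vy  (8B, 1-aligned)
  16..17  state  (1B, 1-aligned)
  17..121  vx  (104B, 1-aligned)
  121..125  z  (4B, 1-aligned)
  125..127  x  (2B, 1-aligned)
  127..135  target  (8B, 1-aligned)
  sizeof = 135, alignof = 1
144 − 135 = 9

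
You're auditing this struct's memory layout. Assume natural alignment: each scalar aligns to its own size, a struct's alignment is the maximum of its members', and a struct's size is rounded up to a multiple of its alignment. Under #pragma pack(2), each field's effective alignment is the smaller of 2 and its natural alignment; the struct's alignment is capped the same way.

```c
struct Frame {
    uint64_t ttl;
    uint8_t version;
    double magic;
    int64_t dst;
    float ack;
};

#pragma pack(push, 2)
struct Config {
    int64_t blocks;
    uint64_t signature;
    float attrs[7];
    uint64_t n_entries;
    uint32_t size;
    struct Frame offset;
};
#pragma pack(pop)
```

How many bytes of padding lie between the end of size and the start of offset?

0

Frame: ttl at 0 (size 8, align 8) → ends 8; version at 8 (size 1, align 1) → ends 9; pad 7 to align 8 for magic; magic at 16 (size 8, align 8) → ends 24; dst at 24 (size 8, align 8) → ends 32; ack at 32 (size 4, align 4) → ends 36; tail pad 4 to reach multiple of 8; total 40 bytes, alignment 8
blocks at 0 (size 8, align 2) → ends 8
signature at 8 (size 8, align 2) → ends 16
attrs at 16 (size 28, align 2) → ends 44
n_entries at 44 (size 8, align 2) → ends 52
size at 52 (size 4, align 2) → ends 56
offset at 56 (size 40, align 2) → ends 96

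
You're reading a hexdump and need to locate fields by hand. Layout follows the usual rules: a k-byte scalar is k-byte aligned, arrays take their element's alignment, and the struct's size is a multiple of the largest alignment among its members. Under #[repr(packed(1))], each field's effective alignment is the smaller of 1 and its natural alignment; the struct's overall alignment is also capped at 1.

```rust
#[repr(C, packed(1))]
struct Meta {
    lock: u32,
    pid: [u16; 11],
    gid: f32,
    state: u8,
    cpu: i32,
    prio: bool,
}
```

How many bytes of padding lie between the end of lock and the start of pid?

lock at 0 (size 4, align 1) → ends 4
pid at 4 (size 22, align 1) → ends 26

0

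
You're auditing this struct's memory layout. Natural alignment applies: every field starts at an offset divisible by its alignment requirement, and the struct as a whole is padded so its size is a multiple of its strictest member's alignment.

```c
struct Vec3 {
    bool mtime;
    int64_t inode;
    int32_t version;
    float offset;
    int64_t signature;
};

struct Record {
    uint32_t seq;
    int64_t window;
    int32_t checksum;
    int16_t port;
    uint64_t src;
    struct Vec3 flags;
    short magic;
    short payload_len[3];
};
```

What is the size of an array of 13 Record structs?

Vec3: mtime at 0 (size 1, align 1) → ends 1; pad 7 to align 8 for inode; inode at 8 (size 8, align 8) → ends 16; version at 16 (size 4, align 4) → ends 20; offset at 20 (size 4, align 4) → ends 24; signature at 24 (size 8, align 8) → ends 32; total 32 bytes, alignment 8
seq at 0 (size 4, align 4) → ends 4
pad 4 to align 8 for window
window at 8 (size 8, align 8) → ends 16
checksum at 16 (size 4, align 4) → ends 20
port at 20 (size 2, align 2) → ends 22
pad 2 to align 8 for src
src at 24 (size 8, align 8) → ends 32
flags at 32 (size 32, align 8) → ends 64
magic at 64 (size 2, align 2) → ends 66
payload_len at 66 (size 6, align 2) → ends 72
total 72 bytes, alignment 8
array of 13: 13 × 72 = 936

936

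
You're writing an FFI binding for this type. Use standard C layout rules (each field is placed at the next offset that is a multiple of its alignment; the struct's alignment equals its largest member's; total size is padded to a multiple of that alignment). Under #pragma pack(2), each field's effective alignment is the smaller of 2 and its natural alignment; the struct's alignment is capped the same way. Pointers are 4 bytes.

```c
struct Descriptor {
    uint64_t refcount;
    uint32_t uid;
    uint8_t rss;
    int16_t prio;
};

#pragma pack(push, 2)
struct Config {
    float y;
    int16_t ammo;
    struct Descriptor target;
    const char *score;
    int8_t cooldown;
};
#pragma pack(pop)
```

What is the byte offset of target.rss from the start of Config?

18

Descriptor: refcount at 0 (size 8, align 8) → ends 8; uid at 8 (size 4, align 4) → ends 12; rss at 12 (size 1, align 1) → ends 13; pad 1 to align 2 for prio; prio at 14 (size 2, align 2) → ends 16; total 16 bytes, alignment 8
y at 0 (size 4, align 2) → ends 4
ammo at 4 (size 2, align 2) → ends 6
target at 6 (size 16, align 2) → ends 22
within Descriptor: rss at 12
6 + 12 = 18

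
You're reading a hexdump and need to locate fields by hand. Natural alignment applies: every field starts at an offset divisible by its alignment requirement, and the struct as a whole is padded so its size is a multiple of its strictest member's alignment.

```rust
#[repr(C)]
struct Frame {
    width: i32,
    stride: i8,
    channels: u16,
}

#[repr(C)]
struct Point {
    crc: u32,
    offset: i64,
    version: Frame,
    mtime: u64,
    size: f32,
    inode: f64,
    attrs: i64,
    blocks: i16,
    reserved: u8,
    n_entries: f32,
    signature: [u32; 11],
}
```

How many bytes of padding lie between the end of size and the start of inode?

4

Frame: width at 0 (size 4, align 4) → ends 4; stride at 4 (size 1, align 1) → ends 5; pad 1 to align 2 for channels; channels at 6 (size 2, align 2) → ends 8; total 8 bytes, alignment 4
crc at 0 (size 4, align 4) → ends 4
pad 4 to align 8 for offset
offset at 8 (size 8, align 8) → ends 16
version at 16 (size 8, align 4) → ends 24
mtime at 24 (size 8, align 8) → ends 32
size at 32 (size 4, align 4) → ends 36
pad 4 to align 8 for inode
inode at 40 (size 8, align 8) → ends 48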